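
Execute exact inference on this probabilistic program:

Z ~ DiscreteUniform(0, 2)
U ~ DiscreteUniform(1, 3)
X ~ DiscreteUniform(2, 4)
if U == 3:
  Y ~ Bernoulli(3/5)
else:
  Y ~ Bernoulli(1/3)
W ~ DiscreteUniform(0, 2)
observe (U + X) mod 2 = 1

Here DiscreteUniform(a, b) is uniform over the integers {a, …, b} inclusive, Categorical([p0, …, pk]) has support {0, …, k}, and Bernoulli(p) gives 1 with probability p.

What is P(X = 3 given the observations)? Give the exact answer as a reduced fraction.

P(X = 3 | obs) = 1/5

Enumerate traces; 90 have nonzero weight after conditioning:
  (Z=0, U=1, X=2, Y=0, W=0) weight 2/243
  (Z=0, U=1, X=2, Y=0, W=1) weight 2/243
  (Z=0, U=1, X=2, Y=0, W=2) weight 2/243
  (Z=0, U=1, X=2, Y=1, W=0) weight 1/243
  (Z=0, U=1, X=2, Y=1, W=1) weight 1/243
  (Z=0, U=1, X=2, Y=1, W=2) weight 1/243
  (Z=0, U=1, X=4, Y=0, W=0) weight 2/243
  (Z=0, U=1, X=4, Y=0, W=1) weight 2/243
  (Z=0, U=2, X=3, Y=0, W=0) weight 2/243
  … 81 more
Group by X:
  weight(X=2) = 2/9
  weight(X=3) = 1/9
  weight(X=4) = 2/9
Total weight = 2/9 + 1/9 + 2/9 = 5/9
P(X=2 | obs) = 2/9 / 5/9 = 2/5
P(X=3 | obs) = 1/9 / 5/9 = 1/5
P(X=4 | obs) = 2/9 / 5/9 = 2/5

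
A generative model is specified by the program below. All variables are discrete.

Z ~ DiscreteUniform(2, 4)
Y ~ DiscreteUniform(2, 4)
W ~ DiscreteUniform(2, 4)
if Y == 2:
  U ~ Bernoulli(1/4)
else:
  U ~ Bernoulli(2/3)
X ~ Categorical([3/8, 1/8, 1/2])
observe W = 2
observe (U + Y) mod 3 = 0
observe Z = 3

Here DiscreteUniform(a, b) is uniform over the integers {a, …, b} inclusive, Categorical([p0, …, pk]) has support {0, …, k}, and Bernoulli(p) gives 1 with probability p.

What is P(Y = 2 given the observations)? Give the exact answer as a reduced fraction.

Enumerate traces; 6 have nonzero weight after conditioning:
  (Z=3, Y=2, W=2, U=1, X=0) weight 1/288
  (Z=3, Y=2, W=2, U=1, X=1) weight 1/864
  (Z=3, Y=2, W=2, U=1, X=2) weight 1/216
  (Z=3, Y=3, W=2, U=0, X=0) weight 1/216
  (Z=3, Y=3, W=2, U=0, X=1) weight 1/648
  (Z=3, Y=3, W=2, U=0, X=2) weight 1/162
Group by Y:
  weight(Y=2) = 1/108
  weight(Y=3) = 1/81
Total weight = 1/108 + 1/81 = 7/324
P(Y=2 | obs) = 1/108 / 7/324 = 3/7
P(Y=3 | obs) = 1/81 / 7/324 = 4/7

P(Y = 2 | obs) = 3/7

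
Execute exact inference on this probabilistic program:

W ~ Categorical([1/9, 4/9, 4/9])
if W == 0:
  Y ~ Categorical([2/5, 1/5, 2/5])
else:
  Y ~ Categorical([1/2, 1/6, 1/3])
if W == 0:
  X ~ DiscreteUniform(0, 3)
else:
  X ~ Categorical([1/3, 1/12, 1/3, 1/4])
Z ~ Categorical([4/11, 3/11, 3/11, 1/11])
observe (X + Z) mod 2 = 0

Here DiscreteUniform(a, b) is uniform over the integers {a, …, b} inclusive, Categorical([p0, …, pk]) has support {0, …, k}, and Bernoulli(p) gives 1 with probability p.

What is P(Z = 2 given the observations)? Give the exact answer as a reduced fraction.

Enumerate traces; 72 have nonzero weight after conditioning:
  (W=0, Y=0, X=0, Z=0) weight 2/495
  (W=0, Y=0, X=0, Z=2) weight 1/330
  (W=0, Y=0, X=1, Z=1) weight 1/330
  (W=0, Y=0, X=1, Z=3) weight 1/990
  (W=0, Y=0, X=2, Z=0) weight 2/495
  (W=0, Y=0, X=2, Z=2) weight 1/330
  (W=0, Y=0, X=3, Z=1) weight 1/330
  (W=0, Y=0, X=3, Z=3) weight 1/990
  … 64 more
Group by Z:
  weight(Z=0) = 70/297
  weight(Z=1) = 19/198
  weight(Z=2) = 35/198
  weight(Z=3) = 19/594
Total weight = 70/297 + 19/198 + 35/198 + 19/594 = 107/198
P(Z=0 | obs) = 70/297 / 107/198 = 140/321
P(Z=1 | obs) = 19/198 / 107/198 = 19/107
P(Z=2 | obs) = 35/198 / 107/198 = 35/107
P(Z=3 | obs) = 19/594 / 107/198 = 19/321

P(Z = 2 | obs) = 35/107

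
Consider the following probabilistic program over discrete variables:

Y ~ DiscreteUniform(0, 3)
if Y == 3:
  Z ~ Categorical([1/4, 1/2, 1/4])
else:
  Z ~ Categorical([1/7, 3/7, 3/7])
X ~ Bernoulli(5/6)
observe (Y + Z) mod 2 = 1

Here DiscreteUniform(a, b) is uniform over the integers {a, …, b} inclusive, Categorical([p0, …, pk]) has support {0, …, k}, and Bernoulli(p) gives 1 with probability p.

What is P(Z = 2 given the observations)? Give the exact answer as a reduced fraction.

Enumerate traces; 12 have nonzero weight after conditioning:
  (Y=0, Z=1, X=0) weight 1/56
  (Y=0, Z=1, X=1) weight 5/56
  (Y=1, Z=0, X=0) weight 1/168
  (Y=1, Z=0, X=1) weight 5/168
  (Y=1, Z=2, X=0) weight 1/56
  (Y=1, Z=2, X=1) weight 5/56
  (Y=2, Z=1, X=0) weight 1/56
  (Y=2, Z=1, X=1) weight 5/56
  … 4 more
Group by Z:
  weight(Z=0) = 11/112
  weight(Z=1) = 3/14
  weight(Z=2) = 19/112
Total weight = 11/112 + 3/14 + 19/112 = 27/56
P(Z=0 | obs) = 11/112 / 27/56 = 11/54
P(Z=1 | obs) = 3/14 / 27/56 = 4/9
P(Z=2 | obs) = 19/112 / 27/56 = 19/54

P(Z = 2 | obs) = 19/54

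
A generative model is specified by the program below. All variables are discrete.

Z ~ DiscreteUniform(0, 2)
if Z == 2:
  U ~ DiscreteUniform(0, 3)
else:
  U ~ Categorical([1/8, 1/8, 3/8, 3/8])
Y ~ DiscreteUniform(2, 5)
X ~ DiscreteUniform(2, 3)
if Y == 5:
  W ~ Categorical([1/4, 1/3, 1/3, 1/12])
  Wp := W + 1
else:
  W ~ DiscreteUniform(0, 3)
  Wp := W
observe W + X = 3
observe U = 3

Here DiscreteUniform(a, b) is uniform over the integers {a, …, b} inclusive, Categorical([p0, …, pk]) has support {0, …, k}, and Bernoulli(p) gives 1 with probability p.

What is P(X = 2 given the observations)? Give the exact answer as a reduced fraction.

P(X = 2 | obs) = 13/25

Enumerate traces; 24 have nonzero weight after conditioning:
  (Z=0, U=3, Y=2, X=2, W=1) weight 1/256
  (Z=0, U=3, Y=2, X=3, W=0) weight 1/256
  (Z=0, U=3, Y=3, X=2, W=1) weight 1/256
  (Z=0, U=3, Y=3, X=3, W=0) weight 1/256
  (Z=0, U=3, Y=4, X=2, W=1) weight 1/256
  (Z=0, U=3, Y=4, X=3, W=0) weight 1/256
  (Z=0, U=3, Y=5, X=2, W=1) weight 1/192
  (Z=0, U=3, Y=5, X=3, W=0) weight 1/256
  … 16 more
Group by X:
  weight(X=2) = 13/288
  weight(X=3) = 1/24
Total weight = 13/288 + 1/24 = 25/288
P(X=2 | obs) = 13/288 / 25/288 = 13/25
P(X=3 | obs) = 1/24 / 25/288 = 12/25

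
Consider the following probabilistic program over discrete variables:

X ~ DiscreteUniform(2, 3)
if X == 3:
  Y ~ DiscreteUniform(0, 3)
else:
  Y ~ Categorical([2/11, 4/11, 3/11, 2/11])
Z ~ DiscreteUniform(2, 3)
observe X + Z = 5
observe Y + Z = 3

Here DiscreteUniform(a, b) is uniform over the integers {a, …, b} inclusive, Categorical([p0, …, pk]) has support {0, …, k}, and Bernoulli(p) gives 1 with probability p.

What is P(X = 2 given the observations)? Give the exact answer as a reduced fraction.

Enumerate traces; 2 have nonzero weight after conditioning:
  (X=2, Y=0, Z=3) weight 1/22
  (X=3, Y=1, Z=2) weight 1/16
Group by X:
  weight(X=2) = 1/22
  weight(X=3) = 1/16
Total weight = 1/22 + 1/16 = 19/176
P(X=2 | obs) = 1/22 / 19/176 = 8/19
P(X=3 | obs) = 1/16 / 19/176 = 11/19

P(X = 2 | obs) = 8/19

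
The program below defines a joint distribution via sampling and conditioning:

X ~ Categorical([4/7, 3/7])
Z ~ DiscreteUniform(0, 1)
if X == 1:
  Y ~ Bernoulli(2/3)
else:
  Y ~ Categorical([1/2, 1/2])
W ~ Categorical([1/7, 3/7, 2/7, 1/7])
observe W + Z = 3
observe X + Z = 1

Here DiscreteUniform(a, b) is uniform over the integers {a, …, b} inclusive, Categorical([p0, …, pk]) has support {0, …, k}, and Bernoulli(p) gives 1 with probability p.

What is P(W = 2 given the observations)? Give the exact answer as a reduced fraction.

P(W = 2 | obs) = 8/11

Enumerate traces; 4 have nonzero weight after conditioning:
  (X=0, Z=1, Y=0, W=2) weight 2/49
  (X=0, Z=1, Y=1, W=2) weight 2/49
  (X=1, Z=0, Y=0, W=3) weight 1/98
  (X=1, Z=0, Y=1, W=3) weight 1/49
Group by W:
  weight(W=2) = 4/49
  weight(W=3) = 3/98
Total weight = 4/49 + 3/98 = 11/98
P(W=2 | obs) = 4/49 / 11/98 = 8/11
P(W=3 | obs) = 3/98 / 11/98 = 3/11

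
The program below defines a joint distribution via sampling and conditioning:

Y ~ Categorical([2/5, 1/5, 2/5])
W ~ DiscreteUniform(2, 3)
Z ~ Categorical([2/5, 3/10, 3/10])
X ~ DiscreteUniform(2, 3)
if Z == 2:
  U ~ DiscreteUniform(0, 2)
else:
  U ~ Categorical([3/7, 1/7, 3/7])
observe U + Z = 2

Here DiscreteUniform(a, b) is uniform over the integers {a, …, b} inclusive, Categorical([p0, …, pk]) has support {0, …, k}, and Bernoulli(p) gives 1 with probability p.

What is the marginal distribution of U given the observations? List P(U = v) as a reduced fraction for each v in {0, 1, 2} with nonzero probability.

Enumerate traces; 36 have nonzero weight after conditioning:
  (Y=0, W=2, Z=0, X=2, U=2) weight 3/175
  (Y=0, W=2, Z=0, X=3, U=2) weight 3/175
  (Y=0, W=2, Z=1, X=2, U=1) weight 3/700
  (Y=0, W=2, Z=1, X=3, U=1) weight 3/700
  (Y=0, W=2, Z=2, X=2, U=0) weight 1/100
  (Y=0, W=2, Z=2, X=3, U=0) weight 1/100
  (Y=0, W=3, Z=0, X=2, U=2) weight 3/175
  (Y=0, W=3, Z=0, X=3, U=2) weight 3/175
  … 28 more
Group by U:
  weight(U=0) = 1/10
  weight(U=1) = 3/70
  weight(U=2) = 6/35
Total weight = 1/10 + 3/70 + 6/35 = 11/35
P(U=0 | obs) = 1/10 / 11/35 = 7/22
P(U=1 | obs) = 3/70 / 11/35 = 3/22
P(U=2 | obs) = 6/35 / 11/35 = 6/11

P(U=0) = 7/22, P(U=1) = 3/22, P(U=2) = 6/11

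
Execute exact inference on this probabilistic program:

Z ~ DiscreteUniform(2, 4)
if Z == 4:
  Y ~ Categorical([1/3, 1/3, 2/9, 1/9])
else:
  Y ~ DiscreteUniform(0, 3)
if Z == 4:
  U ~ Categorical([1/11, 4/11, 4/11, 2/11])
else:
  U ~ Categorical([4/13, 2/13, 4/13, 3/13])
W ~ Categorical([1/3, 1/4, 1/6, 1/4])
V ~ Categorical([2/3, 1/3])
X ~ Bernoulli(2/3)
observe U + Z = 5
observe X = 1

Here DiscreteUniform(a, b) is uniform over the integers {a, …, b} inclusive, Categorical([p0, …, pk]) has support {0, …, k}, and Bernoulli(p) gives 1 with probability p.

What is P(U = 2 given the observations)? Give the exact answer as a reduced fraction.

P(U = 2 | obs) = 44/129

Enumerate traces; 96 have nonzero weight after conditioning:
  (Z=2, Y=0, U=3, W=0, V=0, X=1) weight 1/351
  (Z=2, Y=0, U=3, W=0, V=1, X=1) weight 1/702
  (Z=2, Y=0, U=3, W=1, V=0, X=1) weight 1/468
  (Z=2, Y=0, U=3, W=1, V=1, X=1) weight 1/936
  (Z=2, Y=0, U=3, W=2, V=0, X=1) weight 1/702
  (Z=2, Y=0, U=3, W=2, V=1, X=1) weight 1/1404
  (Z=2, Y=0, U=3, W=3, V=0, X=1) weight 1/468
  (Z=2, Y=0, U=3, W=3, V=1, X=1) weight 1/936
  (Z=3, Y=0, U=2, W=0, V=0, X=1) weight 4/1053
  (Z=4, Y=0, U=1, W=0, V=0, X=1) weight 16/2673
  … 86 more
Group by U:
  weight(U=1) = 8/99
  weight(U=2) = 8/117
  weight(U=3) = 2/39
Total weight = 8/99 + 8/117 + 2/39 = 86/429
P(U=1 | obs) = 8/99 / 86/429 = 52/129
P(U=2 | obs) = 8/117 / 86/429 = 44/129
P(U=3 | obs) = 2/39 / 86/429 = 11/43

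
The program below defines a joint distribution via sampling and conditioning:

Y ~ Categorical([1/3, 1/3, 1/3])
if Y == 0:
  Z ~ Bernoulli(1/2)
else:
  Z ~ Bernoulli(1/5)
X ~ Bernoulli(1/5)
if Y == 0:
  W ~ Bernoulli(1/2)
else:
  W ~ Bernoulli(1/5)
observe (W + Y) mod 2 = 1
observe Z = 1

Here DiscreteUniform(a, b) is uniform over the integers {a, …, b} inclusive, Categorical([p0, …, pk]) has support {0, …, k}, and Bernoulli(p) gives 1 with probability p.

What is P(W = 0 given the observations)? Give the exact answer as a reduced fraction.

Enumerate traces; 6 have nonzero weight after conditioning:
  (Y=0, Z=1, X=0, W=1) weight 1/15
  (Y=0, Z=1, X=1, W=1) weight 1/60
  (Y=1, Z=1, X=0, W=0) weight 16/375
  (Y=1, Z=1, X=1, W=0) weight 4/375
  (Y=2, Z=1, X=0, W=1) weight 4/375
  (Y=2, Z=1, X=1, W=1) weight 1/375
Group by W:
  weight(W=0) = 4/75
  weight(W=1) = 29/300
Total weight = 4/75 + 29/300 = 3/20
P(W=0 | obs) = 4/75 / 3/20 = 16/45
P(W=1 | obs) = 29/300 / 3/20 = 29/45

P(W = 0 | obs) = 16/45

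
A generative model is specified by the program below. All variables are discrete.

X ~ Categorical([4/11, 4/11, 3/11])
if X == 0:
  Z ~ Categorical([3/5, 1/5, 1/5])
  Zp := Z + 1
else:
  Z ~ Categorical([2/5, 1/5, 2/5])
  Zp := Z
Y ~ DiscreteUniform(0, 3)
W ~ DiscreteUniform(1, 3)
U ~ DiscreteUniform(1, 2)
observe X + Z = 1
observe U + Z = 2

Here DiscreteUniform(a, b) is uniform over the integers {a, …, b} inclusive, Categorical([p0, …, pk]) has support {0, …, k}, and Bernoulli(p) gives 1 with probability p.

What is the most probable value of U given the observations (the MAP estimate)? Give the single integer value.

Enumerate traces; 24 have nonzero weight after conditioning:
  (X=0, Z=1, Y=0, W=1, U=1) weight 1/330
  (X=0, Z=1, Y=0, W=2, U=1) weight 1/330
  (X=0, Z=1, Y=0, W=3, U=1) weight 1/330
  (X=0, Z=1, Y=1, W=1, U=1) weight 1/330
  (X=0, Z=1, Y=1, W=2, U=1) weight 1/330
  (X=0, Z=1, Y=1, W=3, U=1) weight 1/330
  (X=0, Z=1, Y=2, W=1, U=1) weight 1/330
  (X=0, Z=1, Y=2, W=2, U=1) weight 1/330
  (X=1, Z=0, Y=0, W=1, U=2) weight 1/165
  … 15 more
Group by U:
  weight(U=1) = 2/55
  weight(U=2) = 4/55
Total weight = 2/55 + 4/55 = 6/55
P(U=1 | obs) = 2/55 / 6/55 = 1/3
P(U=2 | obs) = 4/55 / 6/55 = 2/3
argmax = 2

argmax_v P(U = v | obs) = 2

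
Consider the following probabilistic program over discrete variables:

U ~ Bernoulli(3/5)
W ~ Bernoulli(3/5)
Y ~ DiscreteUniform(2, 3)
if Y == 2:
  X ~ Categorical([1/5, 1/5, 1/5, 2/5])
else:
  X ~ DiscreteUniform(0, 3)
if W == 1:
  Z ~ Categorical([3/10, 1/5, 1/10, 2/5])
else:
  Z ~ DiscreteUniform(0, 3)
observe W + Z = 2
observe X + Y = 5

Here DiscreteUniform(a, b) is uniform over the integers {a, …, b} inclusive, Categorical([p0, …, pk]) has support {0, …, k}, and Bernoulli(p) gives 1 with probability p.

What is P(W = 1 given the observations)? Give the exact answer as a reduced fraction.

Enumerate traces; 8 have nonzero weight after conditioning:
  (U=0, W=0, Y=2, X=3, Z=2) weight 1/125
  (U=0, W=0, Y=3, X=2, Z=2) weight 1/200
  (U=0, W=1, Y=2, X=3, Z=1) weight 6/625
  (U=0, W=1, Y=3, X=2, Z=1) weight 3/500
  (U=1, W=0, Y=2, X=3, Z=2) weight 3/250
  (U=1, W=0, Y=3, X=2, Z=2) weight 3/400
  (U=1, W=1, Y=2, X=3, Z=1) weight 9/625
  (U=1, W=1, Y=3, X=2, Z=1) weight 9/1000
Group by W:
  weight(W=0) = 13/400
  weight(W=1) = 39/1000
Total weight = 13/400 + 39/1000 = 143/2000
P(W=0 | obs) = 13/400 / 143/2000 = 5/11
P(W=1 | obs) = 39/1000 / 143/2000 = 6/11

P(W = 1 | obs) = 6/11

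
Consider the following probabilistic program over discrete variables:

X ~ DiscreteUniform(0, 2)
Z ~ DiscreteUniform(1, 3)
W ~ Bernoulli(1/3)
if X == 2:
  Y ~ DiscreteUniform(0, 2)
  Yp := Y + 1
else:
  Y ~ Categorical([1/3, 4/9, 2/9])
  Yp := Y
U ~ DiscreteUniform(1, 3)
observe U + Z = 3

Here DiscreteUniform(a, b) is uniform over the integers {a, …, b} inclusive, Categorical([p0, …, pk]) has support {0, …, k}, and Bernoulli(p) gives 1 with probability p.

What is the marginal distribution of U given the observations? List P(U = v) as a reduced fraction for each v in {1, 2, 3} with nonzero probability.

P(U=1) = 1/2, P(U=2) = 1/2

Enumerate traces; 36 have nonzero weight after conditioning:
  (X=0, Z=1, W=0, Y=0, U=2) weight 2/243
  (X=0, Z=1, W=0, Y=1, U=2) weight 8/729
  (X=0, Z=1, W=0, Y=2, U=2) weight 4/729
  (X=0, Z=1, W=1, Y=0, U=2) weight 1/243
  (X=0, Z=1, W=1, Y=1, U=2) weight 4/729
  (X=0, Z=1, W=1, Y=2, U=2) weight 2/729
  (X=0, Z=2, W=0, Y=0, U=1) weight 2/243
  (X=0, Z=2, W=0, Y=1, U=1) weight 8/729
  … 28 more
Group by U:
  weight(U=1) = 1/9
  weight(U=2) = 1/9
Total weight = 1/9 + 1/9 = 2/9
P(U=1 | obs) = 1/9 / 2/9 = 1/2
P(U=2 | obs) = 1/9 / 2/9 = 1/2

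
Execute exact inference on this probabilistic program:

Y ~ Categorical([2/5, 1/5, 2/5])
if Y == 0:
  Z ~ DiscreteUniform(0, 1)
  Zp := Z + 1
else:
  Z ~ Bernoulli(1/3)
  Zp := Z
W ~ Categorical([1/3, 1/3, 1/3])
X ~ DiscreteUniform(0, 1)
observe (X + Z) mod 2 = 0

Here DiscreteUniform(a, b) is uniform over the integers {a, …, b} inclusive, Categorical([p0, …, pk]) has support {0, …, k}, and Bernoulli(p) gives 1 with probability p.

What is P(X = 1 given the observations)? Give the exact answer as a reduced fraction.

P(X = 1 | obs) = 2/5

Enumerate traces; 18 have nonzero weight after conditioning:
  (Y=0, Z=0, W=0, X=0) weight 1/30
  (Y=0, Z=0, W=1, X=0) weight 1/30
  (Y=0, Z=0, W=2, X=0) weight 1/30
  (Y=0, Z=1, W=0, X=1) weight 1/30
  (Y=0, Z=1, W=1, X=1) weight 1/30
  (Y=0, Z=1, W=2, X=1) weight 1/30
  (Y=1, Z=0, W=0, X=0) weight 1/45
  (Y=1, Z=0, W=1, X=0) weight 1/45
  … 10 more
Group by X:
  weight(X=0) = 3/10
  weight(X=1) = 1/5
Total weight = 3/10 + 1/5 = 1/2
P(X=0 | obs) = 3/10 / 1/2 = 3/5
P(X=1 | obs) = 1/5 / 1/2 = 2/5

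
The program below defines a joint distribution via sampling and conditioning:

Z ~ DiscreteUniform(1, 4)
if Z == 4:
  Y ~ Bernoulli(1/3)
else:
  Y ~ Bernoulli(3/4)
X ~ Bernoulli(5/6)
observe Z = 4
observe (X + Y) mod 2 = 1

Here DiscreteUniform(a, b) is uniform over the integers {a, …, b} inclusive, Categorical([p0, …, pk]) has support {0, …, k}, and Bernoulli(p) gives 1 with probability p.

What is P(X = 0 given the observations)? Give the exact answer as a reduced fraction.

Enumerate traces; 2 have nonzero weight after conditioning:
  (Z=4, Y=0, X=1) weight 5/36
  (Z=4, Y=1, X=0) weight 1/72
Group by X:
  weight(X=0) = 1/72
  weight(X=1) = 5/36
Total weight = 1/72 + 5/36 = 11/72
P(X=0 | obs) = 1/72 / 11/72 = 1/11
P(X=1 | obs) = 5/36 / 11/72 = 10/11

P(X = 0 | obs) = 1/11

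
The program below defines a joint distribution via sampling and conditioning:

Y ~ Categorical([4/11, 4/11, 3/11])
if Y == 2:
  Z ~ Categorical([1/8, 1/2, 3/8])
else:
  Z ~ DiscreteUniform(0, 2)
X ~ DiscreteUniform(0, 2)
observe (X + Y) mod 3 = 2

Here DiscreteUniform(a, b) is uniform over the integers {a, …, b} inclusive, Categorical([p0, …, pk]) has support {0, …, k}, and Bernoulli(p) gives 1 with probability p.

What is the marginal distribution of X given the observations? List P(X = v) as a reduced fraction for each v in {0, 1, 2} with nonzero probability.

Enumerate traces; 9 have nonzero weight after conditioning:
  (Y=0, Z=0, X=2) weight 4/99
  (Y=0, Z=1, X=2) weight 4/99
  (Y=0, Z=2, X=2) weight 4/99
  (Y=1, Z=0, X=1) weight 4/99
  (Y=1, Z=1, X=1) weight 4/99
  (Y=1, Z=2, X=1) weight 4/99
  (Y=2, Z=0, X=0) weight 1/88
  (Y=2, Z=1, X=0) weight 1/22
  … 1 more
Group by X:
  weight(X=0) = 1/11
  weight(X=1) = 4/33
  weight(X=2) = 4/33
Total weight = 1/11 + 4/33 + 4/33 = 1/3
P(X=0 | obs) = 1/11 / 1/3 = 3/11
P(X=1 | obs) = 4/33 / 1/3 = 4/11
P(X=2 | obs) = 4/33 / 1/3 = 4/11

P(X=0) = 3/11, P(X=1) = 4/11, P(X=2) = 4/11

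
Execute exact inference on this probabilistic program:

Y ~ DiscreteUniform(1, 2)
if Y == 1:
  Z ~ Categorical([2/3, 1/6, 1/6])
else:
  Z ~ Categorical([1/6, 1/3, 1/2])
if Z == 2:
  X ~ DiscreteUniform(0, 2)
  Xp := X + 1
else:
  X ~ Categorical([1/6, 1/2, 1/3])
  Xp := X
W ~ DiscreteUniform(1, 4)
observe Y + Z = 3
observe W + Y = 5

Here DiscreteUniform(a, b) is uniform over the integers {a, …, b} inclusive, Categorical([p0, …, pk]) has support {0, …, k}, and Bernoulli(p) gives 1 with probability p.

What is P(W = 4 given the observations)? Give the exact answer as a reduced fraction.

Enumerate traces; 6 have nonzero weight after conditioning:
  (Y=1, Z=2, X=0, W=4) weight 1/144
  (Y=1, Z=2, X=1, W=4) weight 1/144
  (Y=1, Z=2, X=2, W=4) weight 1/144
  (Y=2, Z=1, X=0, W=3) weight 1/144
  (Y=2, Z=1, X=1, W=3) weight 1/48
  (Y=2, Z=1, X=2, W=3) weight 1/72
Group by W:
  weight(W=3) = 1/24
  weight(W=4) = 1/48
Total weight = 1/24 + 1/48 = 1/16
P(W=3 | obs) = 1/24 / 1/16 = 2/3
P(W=4 | obs) = 1/48 / 1/16 = 1/3

P(W = 4 | obs) = 1/3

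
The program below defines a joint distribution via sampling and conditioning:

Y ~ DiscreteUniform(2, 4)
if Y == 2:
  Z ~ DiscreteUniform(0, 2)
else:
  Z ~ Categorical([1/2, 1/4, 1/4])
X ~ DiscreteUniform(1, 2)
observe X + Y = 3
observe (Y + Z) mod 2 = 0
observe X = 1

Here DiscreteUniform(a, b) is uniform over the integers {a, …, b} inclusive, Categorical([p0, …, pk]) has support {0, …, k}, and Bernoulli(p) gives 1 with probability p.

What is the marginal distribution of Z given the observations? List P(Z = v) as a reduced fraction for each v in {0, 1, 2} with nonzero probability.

Enumerate traces; 2 have nonzero weight after conditioning:
  (Y=2, Z=0, X=1) weight 1/18
  (Y=2, Z=2, X=1) weight 1/18
Group by Z:
  weight(Z=0) = 1/18
  weight(Z=2) = 1/18
Total weight = 1/18 + 1/18 = 1/9
P(Z=0 | obs) = 1/18 / 1/9 = 1/2
P(Z=2 | obs) = 1/18 / 1/9 = 1/2

P(Z=0) = 1/2, P(Z=2) = 1/2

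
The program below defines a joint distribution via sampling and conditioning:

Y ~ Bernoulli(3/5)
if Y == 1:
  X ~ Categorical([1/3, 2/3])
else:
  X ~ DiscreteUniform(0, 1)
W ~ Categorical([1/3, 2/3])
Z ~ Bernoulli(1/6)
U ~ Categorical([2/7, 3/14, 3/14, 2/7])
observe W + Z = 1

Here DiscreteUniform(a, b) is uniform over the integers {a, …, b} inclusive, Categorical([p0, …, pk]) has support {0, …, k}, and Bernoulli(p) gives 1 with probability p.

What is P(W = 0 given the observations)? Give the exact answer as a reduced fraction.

P(W = 0 | obs) = 1/11

Enumerate traces; 32 have nonzero weight after conditioning:
  (Y=0, X=0, W=0, Z=1, U=0) weight 1/315
  (Y=0, X=0, W=0, Z=1, U=1) weight 1/420
  (Y=0, X=0, W=0, Z=1, U=2) weight 1/420
  (Y=0, X=0, W=0, Z=1, U=3) weight 1/315
  (Y=0, X=0, W=1, Z=0, U=0) weight 2/63
  (Y=0, X=0, W=1, Z=0, U=1) weight 1/42
  (Y=0, X=0, W=1, Z=0, U=2) weight 1/42
  (Y=0, X=0, W=1, Z=0, U=3) weight 2/63
  … 24 more
Group by W:
  weight(W=0) = 1/18
  weight(W=1) = 5/9
Total weight = 1/18 + 5/9 = 11/18
P(W=0 | obs) = 1/18 / 11/18 = 1/11
P(W=1 | obs) = 5/9 / 11/18 = 10/11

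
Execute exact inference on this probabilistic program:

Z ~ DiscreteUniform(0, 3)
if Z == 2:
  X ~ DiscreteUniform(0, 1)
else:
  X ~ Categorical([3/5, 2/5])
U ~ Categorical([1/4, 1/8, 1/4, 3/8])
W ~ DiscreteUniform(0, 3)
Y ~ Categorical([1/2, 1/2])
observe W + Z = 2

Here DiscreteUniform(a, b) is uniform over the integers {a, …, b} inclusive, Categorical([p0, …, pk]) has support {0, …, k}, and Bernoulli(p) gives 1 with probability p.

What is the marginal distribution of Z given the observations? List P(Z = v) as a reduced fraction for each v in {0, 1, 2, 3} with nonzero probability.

P(Z=0) = 1/3, P(Z=1) = 1/3, P(Z=2) = 1/3

Enumerate traces; 48 have nonzero weight after conditioning:
  (Z=0, X=0, U=0, W=2, Y=0) weight 3/640
  (Z=0, X=0, U=0, W=2, Y=1) weight 3/640
  (Z=0, X=0, U=1, W=2, Y=0) weight 3/1280
  (Z=0, X=0, U=1, W=2, Y=1) weight 3/1280
  (Z=0, X=0, U=2, W=2, Y=0) weight 3/640
  (Z=0, X=0, U=2, W=2, Y=1) weight 3/640
  (Z=0, X=0, U=3, W=2, Y=0) weight 9/1280
  (Z=0, X=0, U=3, W=2, Y=1) weight 9/1280
  (Z=1, X=0, U=0, W=1, Y=0) weight 3/640
  (Z=2, X=0, U=0, W=0, Y=0) weight 1/256
  … 38 more
Group by Z:
  weight(Z=0) = 1/16
  weight(Z=1) = 1/16
  weight(Z=2) = 1/16
Total weight = 1/16 + 1/16 + 1/16 = 3/16
P(Z=0 | obs) = 1/16 / 3/16 = 1/3
P(Z=1 | obs) = 1/16 / 3/16 = 1/3
P(Z=2 | obs) = 1/16 / 3/16 = 1/3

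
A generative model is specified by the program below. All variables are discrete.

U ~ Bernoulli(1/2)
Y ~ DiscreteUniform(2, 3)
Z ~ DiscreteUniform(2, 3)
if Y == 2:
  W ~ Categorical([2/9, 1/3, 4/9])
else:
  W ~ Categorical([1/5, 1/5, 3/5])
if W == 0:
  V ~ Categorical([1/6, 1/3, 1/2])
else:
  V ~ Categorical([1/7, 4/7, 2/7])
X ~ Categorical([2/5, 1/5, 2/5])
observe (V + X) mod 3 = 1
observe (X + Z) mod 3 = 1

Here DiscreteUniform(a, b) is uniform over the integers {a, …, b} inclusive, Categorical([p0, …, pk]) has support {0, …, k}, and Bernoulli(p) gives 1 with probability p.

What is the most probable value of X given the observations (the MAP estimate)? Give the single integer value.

argmax_v P(X = v | obs) = 2

Enumerate traces; 24 have nonzero weight after conditioning:
  (U=0, Y=2, Z=2, W=0, V=2, X=2) weight 1/180
  (U=0, Y=2, Z=2, W=1, V=2, X=2) weight 1/210
  (U=0, Y=2, Z=2, W=2, V=2, X=2) weight 2/315
  (U=0, Y=2, Z=3, W=0, V=0, X=1) weight 1/1080
  (U=0, Y=2, Z=3, W=1, V=0, X=1) weight 1/840
  (U=0, Y=2, Z=3, W=2, V=0, X=1) weight 1/630
  (U=0, Y=3, Z=2, W=0, V=2, X=2) weight 1/200
  (U=0, Y=3, Z=2, W=1, V=2, X=2) weight 1/350
  … 16 more
Group by X:
  weight(X=1) = 559/37800
  weight(X=2) = 139/2100
Total weight = 559/37800 + 139/2100 = 3061/37800
P(X=1 | obs) = 559/37800 / 3061/37800 = 559/3061
P(X=2 | obs) = 139/2100 / 3061/37800 = 2502/3061
argmax = 2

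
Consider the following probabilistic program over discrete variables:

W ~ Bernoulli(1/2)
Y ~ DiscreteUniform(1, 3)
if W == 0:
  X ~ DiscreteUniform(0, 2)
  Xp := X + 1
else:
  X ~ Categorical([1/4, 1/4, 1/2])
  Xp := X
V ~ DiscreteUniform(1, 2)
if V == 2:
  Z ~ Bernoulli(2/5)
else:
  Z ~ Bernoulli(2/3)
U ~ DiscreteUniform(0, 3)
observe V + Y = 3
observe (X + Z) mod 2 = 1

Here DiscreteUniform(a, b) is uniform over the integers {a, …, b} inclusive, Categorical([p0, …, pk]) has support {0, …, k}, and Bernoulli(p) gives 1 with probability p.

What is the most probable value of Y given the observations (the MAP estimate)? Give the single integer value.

Enumerate traces; 48 have nonzero weight after conditioning:
  (W=0, Y=1, X=0, V=2, Z=1, U=0) weight 1/360
  (W=0, Y=1, X=0, V=2, Z=1, U=1) weight 1/360
  (W=0, Y=1, X=0, V=2, Z=1, U=2) weight 1/360
  (W=0, Y=1, X=0, V=2, Z=1, U=3) weight 1/360
  (W=0, Y=1, X=1, V=2, Z=0, U=0) weight 1/240
  (W=0, Y=1, X=1, V=2, Z=0, U=1) weight 1/240
  (W=0, Y=1, X=1, V=2, Z=0, U=2) weight 1/240
  (W=0, Y=1, X=1, V=2, Z=0, U=3) weight 1/240
  (W=0, Y=2, X=0, V=1, Z=1, U=0) weight 1/216
  … 39 more
Group by Y:
  weight(Y=1) = 11/144
  weight(Y=2) = 41/432
Total weight = 11/144 + 41/432 = 37/216
P(Y=1 | obs) = 11/144 / 37/216 = 33/74
P(Y=2 | obs) = 41/432 / 37/216 = 41/74
argmax = 2

argmax_v P(Y = v | obs) = 2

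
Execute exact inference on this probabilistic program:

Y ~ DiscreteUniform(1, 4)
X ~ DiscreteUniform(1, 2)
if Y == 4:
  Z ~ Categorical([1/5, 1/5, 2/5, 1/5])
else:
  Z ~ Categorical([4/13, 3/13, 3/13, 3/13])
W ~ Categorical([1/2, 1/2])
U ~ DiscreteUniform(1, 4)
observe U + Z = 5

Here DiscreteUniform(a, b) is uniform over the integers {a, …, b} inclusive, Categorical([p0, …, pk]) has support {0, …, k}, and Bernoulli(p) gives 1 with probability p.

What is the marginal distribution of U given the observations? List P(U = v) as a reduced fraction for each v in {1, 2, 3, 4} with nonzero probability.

Enumerate traces; 48 have nonzero weight after conditioning:
  (Y=1, X=1, Z=1, W=0, U=4) weight 3/832
  (Y=1, X=1, Z=1, W=1, U=4) weight 3/832
  (Y=1, X=1, Z=2, W=0, U=3) weight 3/832
  (Y=1, X=1, Z=2, W=1, U=3) weight 3/832
  (Y=1, X=1, Z=3, W=0, U=2) weight 3/832
  (Y=1, X=1, Z=3, W=1, U=2) weight 3/832
  (Y=1, X=2, Z=1, W=0, U=4) weight 3/832
  (Y=1, X=2, Z=1, W=1, U=4) weight 3/832
  … 40 more
Group by U:
  weight(U=2) = 29/520
  weight(U=3) = 71/1040
  weight(U=4) = 29/520
Total weight = 29/520 + 71/1040 + 29/520 = 187/1040
P(U=2 | obs) = 29/520 / 187/1040 = 58/187
P(U=3 | obs) = 71/1040 / 187/1040 = 71/187
P(U=4 | obs) = 29/520 / 187/1040 = 58/187

P(U=2) = 58/187, P(U=3) = 71/187, P(U=4) = 58/187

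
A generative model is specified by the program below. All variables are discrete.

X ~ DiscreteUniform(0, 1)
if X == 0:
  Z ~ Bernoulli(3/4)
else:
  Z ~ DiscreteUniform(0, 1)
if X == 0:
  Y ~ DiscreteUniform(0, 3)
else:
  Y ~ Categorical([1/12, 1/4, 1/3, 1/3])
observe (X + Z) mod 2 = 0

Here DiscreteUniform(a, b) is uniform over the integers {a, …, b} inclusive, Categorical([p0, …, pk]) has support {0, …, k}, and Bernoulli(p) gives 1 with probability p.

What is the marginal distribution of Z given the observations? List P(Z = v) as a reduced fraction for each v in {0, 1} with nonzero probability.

P(Z=0) = 1/3, P(Z=1) = 2/3

Enumerate traces; 8 have nonzero weight after conditioning:
  (X=0, Z=0, Y=0) weight 1/32
  (X=0, Z=0, Y=1) weight 1/32
  (X=0, Z=0, Y=2) weight 1/32
  (X=0, Z=0, Y=3) weight 1/32
  (X=1, Z=1, Y=0) weight 1/48
  (X=1, Z=1, Y=1) weight 1/16
  (X=1, Z=1, Y=2) weight 1/12
  (X=1, Z=1, Y=3) weight 1/12
Group by Z:
  weight(Z=0) = 1/8
  weight(Z=1) = 1/4
Total weight = 1/8 + 1/4 = 3/8
P(Z=0 | obs) = 1/8 / 3/8 = 1/3
P(Z=1 | obs) = 1/4 / 3/8 = 2/3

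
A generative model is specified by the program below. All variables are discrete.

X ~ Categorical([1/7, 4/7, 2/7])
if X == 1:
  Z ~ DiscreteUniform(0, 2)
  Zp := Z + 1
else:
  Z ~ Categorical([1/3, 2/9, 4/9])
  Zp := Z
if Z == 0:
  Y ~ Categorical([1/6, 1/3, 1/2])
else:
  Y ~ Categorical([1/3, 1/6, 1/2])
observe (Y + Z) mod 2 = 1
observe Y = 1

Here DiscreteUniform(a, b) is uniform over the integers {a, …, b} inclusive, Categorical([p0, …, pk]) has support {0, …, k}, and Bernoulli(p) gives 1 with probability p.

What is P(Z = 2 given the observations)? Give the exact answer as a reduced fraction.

Enumerate traces; 6 have nonzero weight after conditioning:
  (X=0, Z=0, Y=1) weight 1/63
  (X=0, Z=2, Y=1) weight 2/189
  (X=1, Z=0, Y=1) weight 4/63
  (X=1, Z=2, Y=1) weight 2/63
  (X=2, Z=0, Y=1) weight 2/63
  (X=2, Z=2, Y=1) weight 4/189
Group by Z:
  weight(Z=0) = 1/9
  weight(Z=2) = 4/63
Total weight = 1/9 + 4/63 = 11/63
P(Z=0 | obs) = 1/9 / 11/63 = 7/11
P(Z=2 | obs) = 4/63 / 11/63 = 4/11

P(Z = 2 | obs) = 4/11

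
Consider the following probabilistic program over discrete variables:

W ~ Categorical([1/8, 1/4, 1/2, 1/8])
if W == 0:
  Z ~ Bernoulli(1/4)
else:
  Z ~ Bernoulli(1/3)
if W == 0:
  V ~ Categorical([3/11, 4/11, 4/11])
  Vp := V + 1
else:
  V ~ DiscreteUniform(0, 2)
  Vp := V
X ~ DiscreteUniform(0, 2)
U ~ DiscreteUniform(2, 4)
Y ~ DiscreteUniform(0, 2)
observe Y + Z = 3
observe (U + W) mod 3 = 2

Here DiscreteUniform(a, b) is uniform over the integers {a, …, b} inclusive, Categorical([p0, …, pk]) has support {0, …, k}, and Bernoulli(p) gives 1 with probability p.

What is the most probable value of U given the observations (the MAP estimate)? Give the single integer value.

argmax_v P(U = v | obs) = 3

Enumerate traces; 36 have nonzero weight after conditioning:
  (W=0, Z=1, V=0, X=0, U=2, Y=2) weight 1/3168
  (W=0, Z=1, V=0, X=1, U=2, Y=2) weight 1/3168
  (W=0, Z=1, V=0, X=2, U=2, Y=2) weight 1/3168
  (W=0, Z=1, V=1, X=0, U=2, Y=2) weight 1/2376
  (W=0, Z=1, V=1, X=1, U=2, Y=2) weight 1/2376
  (W=0, Z=1, V=1, X=2, U=2, Y=2) weight 1/2376
  (W=0, Z=1, V=2, X=0, U=2, Y=2) weight 1/2376
  (W=0, Z=1, V=2, X=1, U=2, Y=2) weight 1/2376
  (W=1, Z=1, V=0, X=0, U=4, Y=2) weight 1/972
  (W=2, Z=1, V=0, X=0, U=3, Y=2) weight 1/486
  … 26 more
Group by U:
  weight(U=2) = 7/864
  weight(U=3) = 1/54
  weight(U=4) = 1/108
Total weight = 7/864 + 1/54 + 1/108 = 31/864
P(U=2 | obs) = 7/864 / 31/864 = 7/31
P(U=3 | obs) = 1/54 / 31/864 = 16/31
P(U=4 | obs) = 1/108 / 31/864 = 8/31
argmax = 3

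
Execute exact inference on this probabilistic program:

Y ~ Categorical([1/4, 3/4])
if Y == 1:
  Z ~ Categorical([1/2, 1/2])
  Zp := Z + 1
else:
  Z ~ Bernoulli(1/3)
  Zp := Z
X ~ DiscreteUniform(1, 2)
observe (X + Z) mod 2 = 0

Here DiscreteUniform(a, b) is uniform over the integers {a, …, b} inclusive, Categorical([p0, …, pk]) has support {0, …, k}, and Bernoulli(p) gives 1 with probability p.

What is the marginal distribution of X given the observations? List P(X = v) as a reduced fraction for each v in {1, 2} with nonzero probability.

P(X=1) = 11/24, P(X=2) = 13/24

Enumerate traces; 4 have nonzero weight after conditioning:
  (Y=0, Z=0, X=2) weight 1/12
  (Y=0, Z=1, X=1) weight 1/24
  (Y=1, Z=0, X=2) weight 3/16
  (Y=1, Z=1, X=1) weight 3/16
Group by X:
  weight(X=1) = 11/48
  weight(X=2) = 13/48
Total weight = 11/48 + 13/48 = 1/2
P(X=1 | obs) = 11/48 / 1/2 = 11/24
P(X=2 | obs) = 13/48 / 1/2 = 13/24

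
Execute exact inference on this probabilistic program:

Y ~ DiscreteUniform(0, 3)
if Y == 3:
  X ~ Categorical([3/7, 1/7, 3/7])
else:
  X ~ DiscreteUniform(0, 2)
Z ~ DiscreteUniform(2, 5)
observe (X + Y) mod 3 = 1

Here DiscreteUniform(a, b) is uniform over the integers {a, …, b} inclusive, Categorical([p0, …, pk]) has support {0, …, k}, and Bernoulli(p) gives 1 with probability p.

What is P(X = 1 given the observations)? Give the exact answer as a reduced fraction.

P(X = 1 | obs) = 5/12

Enumerate traces; 16 have nonzero weight after conditioning:
  (Y=0, X=1, Z=2) weight 1/48
  (Y=0, X=1, Z=3) weight 1/48
  (Y=0, X=1, Z=4) weight 1/48
  (Y=0, X=1, Z=5) weight 1/48
  (Y=1, X=0, Z=2) weight 1/48
  (Y=1, X=0, Z=3) weight 1/48
  (Y=1, X=0, Z=4) weight 1/48
  (Y=1, X=0, Z=5) weight 1/48
  (Y=2, X=2, Z=2) weight 1/48
  … 7 more
Group by X:
  weight(X=0) = 1/12
  weight(X=1) = 5/42
  weight(X=2) = 1/12
Total weight = 1/12 + 5/42 + 1/12 = 2/7
P(X=0 | obs) = 1/12 / 2/7 = 7/24
P(X=1 | obs) = 5/42 / 2/7 = 5/12
P(X=2 | obs) = 1/12 / 2/7 = 7/24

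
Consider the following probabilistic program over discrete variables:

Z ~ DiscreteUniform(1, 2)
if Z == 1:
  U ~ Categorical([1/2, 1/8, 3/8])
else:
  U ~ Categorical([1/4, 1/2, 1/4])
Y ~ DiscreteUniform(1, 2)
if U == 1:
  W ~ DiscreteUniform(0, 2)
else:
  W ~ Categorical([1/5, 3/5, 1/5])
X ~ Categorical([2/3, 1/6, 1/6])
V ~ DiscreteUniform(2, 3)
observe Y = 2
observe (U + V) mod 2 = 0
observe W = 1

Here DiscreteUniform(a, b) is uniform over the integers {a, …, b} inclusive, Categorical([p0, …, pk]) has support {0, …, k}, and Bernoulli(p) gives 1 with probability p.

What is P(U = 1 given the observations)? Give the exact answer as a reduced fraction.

Enumerate traces; 18 have nonzero weight after conditioning:
  (Z=1, U=0, Y=2, W=1, X=0, V=2) weight 1/40
  (Z=1, U=0, Y=2, W=1, X=1, V=2) weight 1/160
  (Z=1, U=0, Y=2, W=1, X=2, V=2) weight 1/160
  (Z=1, U=1, Y=2, W=1, X=0, V=3) weight 1/288
  (Z=1, U=1, Y=2, W=1, X=1, V=3) weight 1/1152
  (Z=1, U=1, Y=2, W=1, X=2, V=3) weight 1/1152
  (Z=1, U=2, Y=2, W=1, X=0, V=2) weight 3/160
  (Z=1, U=2, Y=2, W=1, X=1, V=2) weight 3/640
  … 10 more
Group by U:
  weight(U=0) = 9/160
  weight(U=1) = 5/192
  weight(U=2) = 3/64
Total weight = 9/160 + 5/192 + 3/64 = 31/240
P(U=0 | obs) = 9/160 / 31/240 = 27/62
P(U=1 | obs) = 5/192 / 31/240 = 25/124
P(U=2 | obs) = 3/64 / 31/240 = 45/124

P(U = 1 | obs) = 25/124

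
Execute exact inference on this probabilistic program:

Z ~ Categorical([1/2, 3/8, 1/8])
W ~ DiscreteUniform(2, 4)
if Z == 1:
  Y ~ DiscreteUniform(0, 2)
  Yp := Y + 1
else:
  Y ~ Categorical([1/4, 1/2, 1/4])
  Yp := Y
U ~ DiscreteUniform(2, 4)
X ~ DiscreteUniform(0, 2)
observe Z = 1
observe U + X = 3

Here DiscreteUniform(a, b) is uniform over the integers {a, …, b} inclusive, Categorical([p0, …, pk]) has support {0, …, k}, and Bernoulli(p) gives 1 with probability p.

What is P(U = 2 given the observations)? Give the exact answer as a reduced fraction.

Enumerate traces; 18 have nonzero weight after conditioning:
  (Z=1, W=2, Y=0, U=2, X=1) weight 1/216
  (Z=1, W=2, Y=0, U=3, X=0) weight 1/216
  (Z=1, W=2, Y=1, U=2, X=1) weight 1/216
  (Z=1, W=2, Y=1, U=3, X=0) weight 1/216
  (Z=1, W=2, Y=2, U=2, X=1) weight 1/216
  (Z=1, W=2, Y=2, U=3, X=0) weight 1/216
  (Z=1, W=3, Y=0, U=2, X=1) weight 1/216
  (Z=1, W=3, Y=0, U=3, X=0) weight 1/216
  … 10 more
Group by U:
  weight(U=2) = 1/24
  weight(U=3) = 1/24
Total weight = 1/24 + 1/24 = 1/12
P(U=2 | obs) = 1/24 / 1/12 = 1/2
P(U=3 | obs) = 1/24 / 1/12 = 1/2

P(U = 2 | obs) = 1/2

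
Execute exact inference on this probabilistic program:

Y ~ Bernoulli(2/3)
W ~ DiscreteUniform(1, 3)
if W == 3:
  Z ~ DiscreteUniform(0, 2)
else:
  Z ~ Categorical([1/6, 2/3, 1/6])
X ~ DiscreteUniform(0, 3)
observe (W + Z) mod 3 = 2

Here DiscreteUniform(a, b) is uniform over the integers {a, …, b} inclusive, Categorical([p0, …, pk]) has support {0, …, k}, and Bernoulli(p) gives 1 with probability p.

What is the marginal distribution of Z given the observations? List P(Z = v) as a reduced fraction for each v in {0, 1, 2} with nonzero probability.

P(Z=0) = 1/7, P(Z=1) = 4/7, P(Z=2) = 2/7

Enumerate traces; 24 have nonzero weight after conditioning:
  (Y=0, W=1, Z=1, X=0) weight 1/54
  (Y=0, W=1, Z=1, X=1) weight 1/54
  (Y=0, W=1, Z=1, X=2) weight 1/54
  (Y=0, W=1, Z=1, X=3) weight 1/54
  (Y=0, W=2, Z=0, X=0) weight 1/216
  (Y=0, W=2, Z=0, X=1) weight 1/216
  (Y=0, W=2, Z=0, X=2) weight 1/216
  (Y=0, W=2, Z=0, X=3) weight 1/216
  (Y=0, W=3, Z=2, X=0) weight 1/108
  … 15 more
Group by Z:
  weight(Z=0) = 1/18
  weight(Z=1) = 2/9
  weight(Z=2) = 1/9
Total weight = 1/18 + 2/9 + 1/9 = 7/18
P(Z=0 | obs) = 1/18 / 7/18 = 1/7
P(Z=1 | obs) = 2/9 / 7/18 = 4/7
P(Z=2 | obs) = 1/9 / 7/18 = 2/7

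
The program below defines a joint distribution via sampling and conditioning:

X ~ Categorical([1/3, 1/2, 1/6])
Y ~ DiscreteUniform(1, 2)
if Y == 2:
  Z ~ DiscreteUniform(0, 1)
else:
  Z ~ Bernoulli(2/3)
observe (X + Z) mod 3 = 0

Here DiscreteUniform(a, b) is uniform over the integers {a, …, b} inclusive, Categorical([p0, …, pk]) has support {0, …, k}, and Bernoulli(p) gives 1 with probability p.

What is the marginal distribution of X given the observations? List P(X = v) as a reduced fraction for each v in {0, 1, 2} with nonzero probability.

P(X=0) = 10/17, P(X=2) = 7/17

Enumerate traces; 4 have nonzero weight after conditioning:
  (X=0, Y=1, Z=0) weight 1/18
  (X=0, Y=2, Z=0) weight 1/12
  (X=2, Y=1, Z=1) weight 1/18
  (X=2, Y=2, Z=1) weight 1/24
Group by X:
  weight(X=0) = 5/36
  weight(X=2) = 7/72
Total weight = 5/36 + 7/72 = 17/72
P(X=0 | obs) = 5/36 / 17/72 = 10/17
P(X=2 | obs) = 7/72 / 17/72 = 7/17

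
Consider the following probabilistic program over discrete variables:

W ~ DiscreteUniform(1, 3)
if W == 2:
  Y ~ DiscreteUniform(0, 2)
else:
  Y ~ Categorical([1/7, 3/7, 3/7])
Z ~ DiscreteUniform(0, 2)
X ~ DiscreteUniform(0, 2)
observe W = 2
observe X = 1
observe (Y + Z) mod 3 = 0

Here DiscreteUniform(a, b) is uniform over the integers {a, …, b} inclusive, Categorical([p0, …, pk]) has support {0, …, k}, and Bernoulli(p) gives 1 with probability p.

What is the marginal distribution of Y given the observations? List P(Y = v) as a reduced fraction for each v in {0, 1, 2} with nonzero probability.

P(Y=0) = 1/3, P(Y=1) = 1/3, P(Y=2) = 1/3

Enumerate traces; 3 have nonzero weight after conditioning:
  (W=2, Y=0, Z=0, X=1) weight 1/81
  (W=2, Y=1, Z=2, X=1) weight 1/81
  (W=2, Y=2, Z=1, X=1) weight 1/81
Group by Y:
  weight(Y=0) = 1/81
  weight(Y=1) = 1/81
  weight(Y=2) = 1/81
Total weight = 1/81 + 1/81 + 1/81 = 1/27
P(Y=0 | obs) = 1/81 / 1/27 = 1/3
P(Y=1 | obs) = 1/81 / 1/27 = 1/3
P(Y=2 | obs) = 1/81 / 1/27 = 1/3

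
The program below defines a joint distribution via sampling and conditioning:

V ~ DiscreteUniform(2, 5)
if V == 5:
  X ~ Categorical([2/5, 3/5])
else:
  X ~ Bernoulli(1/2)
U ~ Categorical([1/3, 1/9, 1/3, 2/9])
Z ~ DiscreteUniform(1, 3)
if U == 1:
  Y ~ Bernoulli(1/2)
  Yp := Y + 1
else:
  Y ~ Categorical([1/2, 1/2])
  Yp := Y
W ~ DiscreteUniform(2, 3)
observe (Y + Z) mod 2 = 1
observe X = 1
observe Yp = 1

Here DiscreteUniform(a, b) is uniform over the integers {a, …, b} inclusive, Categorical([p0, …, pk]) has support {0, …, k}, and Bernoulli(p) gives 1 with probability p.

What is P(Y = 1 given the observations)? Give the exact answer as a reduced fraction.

P(Y = 1 | obs) = 4/5

Enumerate traces; 40 have nonzero weight after conditioning:
  (V=2, X=1, U=0, Z=2, Y=1, W=2) weight 1/288
  (V=2, X=1, U=0, Z=2, Y=1, W=3) weight 1/288
  (V=2, X=1, U=1, Z=1, Y=0, W=2) weight 1/864
  (V=2, X=1, U=1, Z=1, Y=0, W=3) weight 1/864
  (V=2, X=1, U=1, Z=3, Y=0, W=2) weight 1/864
  (V=2, X=1, U=1, Z=3, Y=0, W=3) weight 1/864
  (V=2, X=1, U=2, Z=2, Y=1, W=2) weight 1/288
  (V=2, X=1, U=2, Z=2, Y=1, W=3) weight 1/288
  … 32 more
Group by Y:
  weight(Y=0) = 7/360
  weight(Y=1) = 7/90
Total weight = 7/360 + 7/90 = 7/72
P(Y=0 | obs) = 7/360 / 7/72 = 1/5
P(Y=1 | obs) = 7/90 / 7/72 = 4/5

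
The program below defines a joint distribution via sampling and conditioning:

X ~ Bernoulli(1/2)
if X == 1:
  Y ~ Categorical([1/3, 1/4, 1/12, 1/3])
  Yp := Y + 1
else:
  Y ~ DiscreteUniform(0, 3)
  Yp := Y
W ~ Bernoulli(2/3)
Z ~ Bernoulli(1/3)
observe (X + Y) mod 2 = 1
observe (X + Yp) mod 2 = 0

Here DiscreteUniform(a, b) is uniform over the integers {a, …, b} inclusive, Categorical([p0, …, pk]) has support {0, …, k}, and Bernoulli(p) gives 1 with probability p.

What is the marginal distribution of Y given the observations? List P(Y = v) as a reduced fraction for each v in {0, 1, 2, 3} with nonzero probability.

Enumerate traces; 8 have nonzero weight after conditioning:
  (X=1, Y=0, W=0, Z=0) weight 1/27
  (X=1, Y=0, W=0, Z=1) weight 1/54
  (X=1, Y=0, W=1, Z=0) weight 2/27
  (X=1, Y=0, W=1, Z=1) weight 1/27
  (X=1, Y=2, W=0, Z=0) weight 1/108
  (X=1, Y=2, W=0, Z=1) weight 1/216
  (X=1, Y=2, W=1, Z=0) weight 1/54
  (X=1, Y=2, W=1, Z=1) weight 1/108
Group by Y:
  weight(Y=0) = 1/6
  weight(Y=2) = 1/24
Total weight = 1/6 + 1/24 = 5/24
P(Y=0 | obs) = 1/6 / 5/24 = 4/5
P(Y=2 | obs) = 1/24 / 5/24 = 1/5

P(Y=0) = 4/5, P(Y=2) = 1/5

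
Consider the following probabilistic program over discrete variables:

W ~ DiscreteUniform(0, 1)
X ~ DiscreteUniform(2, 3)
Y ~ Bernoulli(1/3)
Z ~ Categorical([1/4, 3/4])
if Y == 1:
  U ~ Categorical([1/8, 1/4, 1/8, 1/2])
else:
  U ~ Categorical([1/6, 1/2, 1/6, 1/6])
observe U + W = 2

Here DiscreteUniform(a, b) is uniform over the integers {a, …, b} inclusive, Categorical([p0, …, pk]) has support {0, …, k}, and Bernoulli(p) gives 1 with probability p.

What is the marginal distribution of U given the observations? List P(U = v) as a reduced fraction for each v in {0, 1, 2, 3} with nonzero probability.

Enumerate traces; 16 have nonzero weight after conditioning:
  (W=0, X=2, Y=0, Z=0, U=2) weight 1/144
  (W=0, X=2, Y=0, Z=1, U=2) weight 1/48
  (W=0, X=2, Y=1, Z=0, U=2) weight 1/384
  (W=0, X=2, Y=1, Z=1, U=2) weight 1/128
  (W=0, X=3, Y=0, Z=0, U=2) weight 1/144
  (W=0, X=3, Y=0, Z=1, U=2) weight 1/48
  (W=0, X=3, Y=1, Z=0, U=2) weight 1/384
  (W=0, X=3, Y=1, Z=1, U=2) weight 1/128
  (W=1, X=2, Y=0, Z=0, U=1) weight 1/48
  … 7 more
Group by U:
  weight(U=1) = 5/24
  weight(U=2) = 11/144
Total weight = 5/24 + 11/144 = 41/144
P(U=1 | obs) = 5/24 / 41/144 = 30/41
P(U=2 | obs) = 11/144 / 41/144 = 11/41

P(U=1) = 30/41, P(U=2) = 11/41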